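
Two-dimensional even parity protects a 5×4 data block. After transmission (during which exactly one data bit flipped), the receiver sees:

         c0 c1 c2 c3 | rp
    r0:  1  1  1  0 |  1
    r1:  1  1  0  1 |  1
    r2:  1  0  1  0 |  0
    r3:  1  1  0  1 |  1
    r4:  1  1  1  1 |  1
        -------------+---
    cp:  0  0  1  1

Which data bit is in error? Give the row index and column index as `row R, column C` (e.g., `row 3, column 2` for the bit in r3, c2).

row 4, column 0

Recompute each row's even parity and compare to rp:
  r0: data parity 1, sent rp 1 → ok
  r1: data parity 1, sent rp 1 → ok
  r2: data parity 0, sent rp 0 → ok
  r3: data parity 1, sent rp 1 → ok
  r4: data parity 0, sent rp 1 → mismatch
Recompute each column's even parity and compare to cp:
  c0: data parity 1, sent cp 0 → mismatch
  c1: data parity 0, sent cp 0 → ok
  c2: data parity 1, sent cp 1 → ok
  c3: data parity 1, sent cp 1 → ok
Exactly one row (r4) and one column (c0) fail → the flipped bit is at their intersection.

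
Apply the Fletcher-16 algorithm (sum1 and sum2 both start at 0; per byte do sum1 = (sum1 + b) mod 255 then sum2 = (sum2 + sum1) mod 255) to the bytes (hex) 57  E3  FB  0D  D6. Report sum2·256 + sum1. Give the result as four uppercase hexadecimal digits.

Running sums (mod 255):
  after byte 0 (57): sum1=87, sum2=87
  after byte 1 (E3): sum1=59, sum2=146
  after byte 2 (FB): sum1=55, sum2=201
  after byte 3 (0D): sum1=68, sum2=14
  after byte 4 (D6): sum1=27, sum2=41
Checksum = sum2·256 + sum1 = 41·256 + 27 = 10523 = 0x291B.

291B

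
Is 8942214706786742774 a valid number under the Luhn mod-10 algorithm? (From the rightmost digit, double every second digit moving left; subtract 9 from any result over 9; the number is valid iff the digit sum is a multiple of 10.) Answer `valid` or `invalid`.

valid

From the right, keep odd positions and double even positions (subtract 9 from any doubled value over 9):
  doubled (positions 2,4,...): 5 4 5 7 3 5 2 4 9 → sum 44
  kept (positions 1,3,...): 4 7 4 6 7 0 4 2 4 8 → sum 46
Total = 90.
90 mod 10 = 0, so the number is valid.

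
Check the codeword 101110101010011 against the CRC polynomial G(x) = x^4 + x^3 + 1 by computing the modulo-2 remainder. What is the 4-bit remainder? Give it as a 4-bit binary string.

Modulo-2 division of 101110101010011 by 11001:
  pos 0: 10111 XOR 11001 = 01110
  pos 1: 11100 XOR 11001 = 00101
  pos 3: 10110 XOR 11001 = 01111
  pos 4: 11111 XOR 11001 = 00110
  pos 6: 11001 XOR 11001 = 00000
Remainder = 0011 (nonzero — an error is detected).

0011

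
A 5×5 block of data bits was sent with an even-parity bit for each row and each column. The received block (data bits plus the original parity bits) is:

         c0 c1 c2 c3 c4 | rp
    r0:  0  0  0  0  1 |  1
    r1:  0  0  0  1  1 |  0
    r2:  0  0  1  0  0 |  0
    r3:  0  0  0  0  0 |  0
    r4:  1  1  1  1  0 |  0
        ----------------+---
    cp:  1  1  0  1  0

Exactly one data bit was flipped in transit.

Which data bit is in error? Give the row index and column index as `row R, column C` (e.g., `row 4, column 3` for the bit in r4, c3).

Recompute each row's even parity and compare to rp:
  r0: data parity 1, sent rp 1 → ok
  r1: data parity 0, sent rp 0 → ok
  r2: data parity 1, sent rp 0 → mismatch
  r3: data parity 0, sent rp 0 → ok
  r4: data parity 0, sent rp 0 → ok
Recompute each column's even parity and compare to cp:
  c0: data parity 1, sent cp 1 → ok
  c1: data parity 1, sent cp 1 → ok
  c2: data parity 0, sent cp 0 → ok
  c3: data parity 0, sent cp 1 → mismatch
  c4: data parity 0, sent cp 0 → ok
Exactly one row (r2) and one column (c3) fail → the flipped bit is at their intersection.

row 2, column 3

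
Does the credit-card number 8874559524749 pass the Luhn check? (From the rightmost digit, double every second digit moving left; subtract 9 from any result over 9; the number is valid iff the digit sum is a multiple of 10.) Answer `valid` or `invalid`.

From the right, keep odd positions and double even positions (subtract 9 from any doubled value over 9):
  doubled (positions 2,4,...): 8 8 1 1 8 7 → sum 33
  kept (positions 1,3,...): 9 7 2 9 5 7 8 → sum 47
Total = 80.
80 mod 10 = 0, so the number is valid.

valid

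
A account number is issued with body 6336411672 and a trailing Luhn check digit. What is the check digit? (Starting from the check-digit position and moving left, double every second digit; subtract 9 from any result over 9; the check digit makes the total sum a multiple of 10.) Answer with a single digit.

Partial digits right→left: 2 7 6 1 1 4 6 3 3 6
Double every second digit counting from the check-digit position (so the 1st, 3rd, 5th, ... of the partial from the right).
  doubled (with −9 where >9): 4 3 2 3 6 → sum 18
  kept as-is: 7 1 4 3 6 → sum 21
Total = 18 + 21 = 39.
Check digit = (10 − (39 mod 10)) mod 10 = 1.

1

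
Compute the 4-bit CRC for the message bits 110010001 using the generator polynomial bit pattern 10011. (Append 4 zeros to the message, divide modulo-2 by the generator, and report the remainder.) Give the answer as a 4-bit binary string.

0111

Append 4 zeros: 1100100010000. Divide by 10011 (XOR where the leading bit is 1):
  pos 0: 11001 XOR 10011 = 01010
  pos 1: 10100 XOR 10011 = 00111
  pos 3: 11100 XOR 10011 = 01111
  pos 4: 11111 XOR 10011 = 01100
  pos 5: 11000 XOR 10011 = 01011
  pos 6: 10110 XOR 10011 = 00101
  pos 8: 10100 XOR 10011 = 00111
Remainder (last 4 bits) = 0111. This is the CRC / FCS.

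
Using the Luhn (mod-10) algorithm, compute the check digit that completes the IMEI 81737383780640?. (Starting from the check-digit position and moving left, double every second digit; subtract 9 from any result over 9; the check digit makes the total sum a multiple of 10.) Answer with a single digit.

9

Partial digits right→left: 0 4 6 0 8 7 3 8 3 7 3 7 1 8
Double every second digit counting from the check-digit position (so the 1st, 3rd, 5th, ... of the partial from the right).
  doubled (with −9 where >9): 0 3 7 6 6 6 2 → sum 30
  kept as-is: 4 0 7 8 7 7 8 → sum 41
Total = 30 + 41 = 71.
Check digit = (10 − (71 mod 10)) mod 10 = 9.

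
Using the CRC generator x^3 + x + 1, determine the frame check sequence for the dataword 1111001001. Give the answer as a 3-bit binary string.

000

Append 3 zeros: 1111001001000. Divide by 1011 (XOR where the leading bit is 1):
  pos 0: 1111 XOR 1011 = 0100
  pos 1: 1000 XOR 1011 = 0011
  pos 3: 1101 XOR 1011 = 0110
  pos 4: 1100 XOR 1011 = 0111
  pos 5: 1110 XOR 1011 = 0101
  pos 6: 1011 XOR 1011 = 0000
Remainder (last 3 bits) = 000. This is the CRC / FCS.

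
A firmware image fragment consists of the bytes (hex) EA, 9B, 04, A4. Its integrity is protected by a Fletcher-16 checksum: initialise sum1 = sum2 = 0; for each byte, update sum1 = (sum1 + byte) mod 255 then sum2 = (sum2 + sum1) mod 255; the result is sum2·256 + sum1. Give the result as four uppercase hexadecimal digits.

2B2F

Running sums (mod 255):
  after byte 0 (EA): sum1=234, sum2=234
  after byte 1 (9B): sum1=134, sum2=113
  after byte 2 (04): sum1=138, sum2=251
  after byte 3 (A4): sum1=47, sum2=43
Checksum = sum2·256 + sum1 = 43·256 + 47 = 11055 = 0x2B2F.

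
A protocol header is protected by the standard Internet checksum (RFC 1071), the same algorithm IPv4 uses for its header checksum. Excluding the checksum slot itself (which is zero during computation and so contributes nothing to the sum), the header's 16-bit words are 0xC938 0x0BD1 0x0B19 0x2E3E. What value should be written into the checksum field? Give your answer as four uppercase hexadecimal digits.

F19E

One's-complement addition (fold any carry out of bit 15 back into bit 0):
  0xC938 + 0x0BD1 = 0x0D509
  0xD509 + 0x0B19 = 0x0E022
  0xE022 + 0x2E3E = 0x10E60 → wrap carry → 0x0E61
One's-complement sum = 0x0E61.
Checksum = ~0x0E61 & 0xFFFF = 0xF19E.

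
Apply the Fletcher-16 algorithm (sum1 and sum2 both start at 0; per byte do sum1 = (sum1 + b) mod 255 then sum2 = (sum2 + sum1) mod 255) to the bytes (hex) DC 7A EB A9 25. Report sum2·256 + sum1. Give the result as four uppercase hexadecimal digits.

Running sums (mod 255):
  after byte 0 (DC): sum1=220, sum2=220
  after byte 1 (7A): sum1=87, sum2=52
  after byte 2 (EB): sum1=67, sum2=119
  after byte 3 (A9): sum1=236, sum2=100
  after byte 4 (25): sum1=18, sum2=118
Checksum = sum2·256 + sum1 = 118·256 + 18 = 30226 = 0x7612.

7612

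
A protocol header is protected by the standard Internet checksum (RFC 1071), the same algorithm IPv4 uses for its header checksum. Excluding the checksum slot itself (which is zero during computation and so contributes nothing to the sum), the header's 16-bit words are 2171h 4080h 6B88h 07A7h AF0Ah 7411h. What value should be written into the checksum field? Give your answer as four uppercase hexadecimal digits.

One's-complement addition (fold any carry out of bit 15 back into bit 0):
  0x2171 + 0x4080 = 0x061F1
  0x61F1 + 0x6B88 = 0x0CD79
  0xCD79 + 0x07A7 = 0x0D520
  0xD520 + 0xAF0A = 0x1842A → wrap carry → 0x842B
  0x842B + 0x7411 = 0x0F83C
One's-complement sum = 0xF83C.
Checksum = ~0xF83C & 0xFFFF = 0x07C3.

07C3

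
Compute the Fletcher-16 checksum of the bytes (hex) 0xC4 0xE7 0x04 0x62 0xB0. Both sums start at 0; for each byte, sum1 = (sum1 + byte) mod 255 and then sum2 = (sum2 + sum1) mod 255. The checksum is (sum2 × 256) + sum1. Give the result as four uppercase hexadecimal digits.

Running sums (mod 255):
  after byte 0 (0xC4): sum1=196, sum2=196
  after byte 1 (0xE7): sum1=172, sum2=113
  after byte 2 (0x04): sum1=176, sum2=34
  after byte 3 (0x62): sum1=19, sum2=53
  after byte 4 (0xB0): sum1=195, sum2=248
Checksum = sum2·256 + sum1 = 248·256 + 195 = 63683 = 0xF8C3.

F8C3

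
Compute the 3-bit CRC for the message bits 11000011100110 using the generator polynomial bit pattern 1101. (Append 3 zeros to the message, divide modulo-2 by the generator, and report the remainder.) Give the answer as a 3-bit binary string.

Append 3 zeros: 11000011100110000. Divide by 1101 (XOR where the leading bit is 1):
  pos 0: 1100 XOR 1101 = 0001
  pos 3: 1001 XOR 1101 = 0100
  pos 4: 1001 XOR 1101 = 0100
  pos 5: 1001 XOR 1101 = 0100
  pos 6: 1000 XOR 1101 = 0101
  pos 7: 1010 XOR 1101 = 0111
  pos 8: 1111 XOR 1101 = 0010
  pos 10: 1010 XOR 1101 = 0111
  pos 11: 1110 XOR 1101 = 0011
  pos 13: 1100 XOR 1101 = 0001
Remainder (last 3 bits) = 001. This is the CRC / FCS.

001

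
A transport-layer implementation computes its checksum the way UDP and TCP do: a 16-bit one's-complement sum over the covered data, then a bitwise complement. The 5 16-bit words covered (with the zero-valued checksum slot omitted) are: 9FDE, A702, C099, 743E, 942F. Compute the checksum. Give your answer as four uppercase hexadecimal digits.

One's-complement addition (fold any carry out of bit 15 back into bit 0):
  0x9FDE + 0xA702 = 0x146E0 → wrap carry → 0x46E1
  0x46E1 + 0xC099 = 0x1077A → wrap carry → 0x077B
  0x077B + 0x743E = 0x07BB9
  0x7BB9 + 0x942F = 0x10FE8 → wrap carry → 0x0FE9
One's-complement sum = 0x0FE9.
Checksum = ~0x0FE9 & 0xFFFF = 0xF016.

F016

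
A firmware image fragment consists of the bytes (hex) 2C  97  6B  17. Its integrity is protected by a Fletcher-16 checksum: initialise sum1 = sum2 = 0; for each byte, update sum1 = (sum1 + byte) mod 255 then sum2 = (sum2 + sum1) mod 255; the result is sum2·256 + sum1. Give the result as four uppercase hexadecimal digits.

Running sums (mod 255):
  after byte 0 (2C): sum1=44, sum2=44
  after byte 1 (97): sum1=195, sum2=239
  after byte 2 (6B): sum1=47, sum2=31
  after byte 3 (17): sum1=70, sum2=101
Checksum = sum2·256 + sum1 = 101·256 + 70 = 25926 = 0x6546.

6546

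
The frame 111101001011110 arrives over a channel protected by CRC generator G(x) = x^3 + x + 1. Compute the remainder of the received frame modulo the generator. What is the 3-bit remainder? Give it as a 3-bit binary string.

111

Modulo-2 division of 111101001011110 by 1011:
  pos 0: 1111 XOR 1011 = 0100
  pos 1: 1000 XOR 1011 = 0011
  pos 3: 1110 XOR 1011 = 0101
  pos 4: 1010 XOR 1011 = 0001
  pos 7: 1101 XOR 1011 = 0110
  pos 8: 1101 XOR 1011 = 0110
  pos 9: 1101 XOR 1011 = 0110
  pos 10: 1101 XOR 1011 = 0110
  pos 11: 1100 XOR 1011 = 0111
Remainder = 111 (nonzero — an error is detected).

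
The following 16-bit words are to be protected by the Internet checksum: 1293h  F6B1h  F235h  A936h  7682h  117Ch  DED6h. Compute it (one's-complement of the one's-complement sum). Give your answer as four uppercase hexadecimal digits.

One's-complement addition (fold any carry out of bit 15 back into bit 0):
  0x1293 + 0xF6B1 = 0x10944 → wrap carry → 0x0945
  0x0945 + 0xF235 = 0x0FB7A
  0xFB7A + 0xA936 = 0x1A4B0 → wrap carry → 0xA4B1
  0xA4B1 + 0x7682 = 0x11B33 → wrap carry → 0x1B34
  0x1B34 + 0x117C = 0x02CB0
  0x2CB0 + 0xDED6 = 0x10B86 → wrap carry → 0x0B87
One's-complement sum = 0x0B87.
Checksum = ~0x0B87 & 0xFFFF = 0xF478.

F478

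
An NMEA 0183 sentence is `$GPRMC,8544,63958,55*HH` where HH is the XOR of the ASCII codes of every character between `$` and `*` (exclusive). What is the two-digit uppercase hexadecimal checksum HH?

XOR the ASCII codes of the payload characters:
  'G' = 0x47 → acc = 0x47
  'P' = 0x50 → acc = 0x17
  'R' = 0x52 → acc = 0x45
  'M' = 0x4D → acc = 0x08
  'C' = 0x43 → acc = 0x4B
  ',' = 0x2C → acc = 0x67
  '8' = 0x38 → acc = 0x5F
  '5' = 0x35 → acc = 0x6A
  '4' = 0x34 → acc = 0x5E
  '4' = 0x34 → acc = 0x6A
  ',' = 0x2C → acc = 0x46
  '6' = 0x36 → acc = 0x70
  '3' = 0x33 → acc = 0x43
  '9' = 0x39 → acc = 0x7A
  '5' = 0x35 → acc = 0x4F
  '8' = 0x38 → acc = 0x77
  ',' = 0x2C → acc = 0x5B
  '5' = 0x35 → acc = 0x6E
  '5' = 0x35 → acc = 0x5B
Checksum = 0x5B.

5B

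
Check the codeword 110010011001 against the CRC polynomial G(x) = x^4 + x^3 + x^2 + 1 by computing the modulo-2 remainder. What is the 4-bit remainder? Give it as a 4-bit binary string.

0000

Modulo-2 division of 110010011001 by 11101:
  pos 0: 11001 XOR 11101 = 00100
  pos 2: 10000 XOR 11101 = 01101
  pos 3: 11011 XOR 11101 = 00110
  pos 5: 11010 XOR 11101 = 00111
  pos 7: 11101 XOR 11101 = 00000
Remainder = 0000 (zero — the frame passes the CRC check).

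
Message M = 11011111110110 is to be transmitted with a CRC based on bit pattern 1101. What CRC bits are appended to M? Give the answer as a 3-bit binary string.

010

Append 3 zeros: 11011111110110000. Divide by 1101 (XOR where the leading bit is 1):
  pos 0: 1101 XOR 1101 = 0000
  pos 4: 1111 XOR 1101 = 0010
  pos 6: 1011 XOR 1101 = 0110
  pos 7: 1100 XOR 1101 = 0001
  pos 10: 1110 XOR 1101 = 0011
  pos 12: 1100 XOR 1101 = 0001
Remainder (last 3 bits) = 010. This is the CRC / FCS.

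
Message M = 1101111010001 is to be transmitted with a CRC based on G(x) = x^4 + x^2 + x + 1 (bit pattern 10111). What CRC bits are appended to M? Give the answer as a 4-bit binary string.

Append 4 zeros: 11011110100010000. Divide by 10111 (XOR where the leading bit is 1):
  pos 0: 11011 XOR 10111 = 01100
  pos 1: 11001 XOR 10111 = 01110
  pos 2: 11101 XOR 10111 = 01010
  pos 3: 10100 XOR 10111 = 00011
  pos 6: 11100 XOR 10111 = 01011
  pos 7: 10110 XOR 10111 = 00001
  pos 11: 11000 XOR 10111 = 01111
  pos 12: 11110 XOR 10111 = 01001
Remainder (last 4 bits) = 1001. This is the CRC / FCS.

1001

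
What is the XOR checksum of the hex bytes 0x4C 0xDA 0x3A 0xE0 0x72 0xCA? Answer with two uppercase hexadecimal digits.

XOR the bytes together:
  start with 0x4C
  0x4C ⊕ 0xDA = 0x96
  0x96 ⊕ 0x3A = 0xAC
  0xAC ⊕ 0xE0 = 0x4C
  0x4C ⊕ 0x72 = 0x3E
  0x3E ⊕ 0xCA = 0xF4

F4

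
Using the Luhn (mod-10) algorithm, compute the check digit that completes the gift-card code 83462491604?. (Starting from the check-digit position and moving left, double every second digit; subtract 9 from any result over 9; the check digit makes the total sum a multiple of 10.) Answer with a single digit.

Partial digits right→left: 4 0 6 1 9 4 2 6 4 3 8
Double every second digit counting from the check-digit position (so the 1st, 3rd, 5th, ... of the partial from the right).
  doubled (with −9 where >9): 8 3 9 4 8 7 → sum 39
  kept as-is: 0 1 4 6 3 → sum 14
Total = 39 + 14 = 53.
Check digit = (10 − (53 mod 10)) mod 10 = 7.

7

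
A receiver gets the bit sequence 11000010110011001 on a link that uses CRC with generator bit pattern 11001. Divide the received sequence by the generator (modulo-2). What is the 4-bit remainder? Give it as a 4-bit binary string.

Modulo-2 division of 11000010110011001 by 11001:
  pos 0: 11000 XOR 11001 = 00001
  pos 4: 10101 XOR 11001 = 01100
  pos 5: 11001 XOR 11001 = 00000
  pos 12: 11001 XOR 11001 = 00000
Remainder = 0000 (zero — the frame passes the CRC check).

0000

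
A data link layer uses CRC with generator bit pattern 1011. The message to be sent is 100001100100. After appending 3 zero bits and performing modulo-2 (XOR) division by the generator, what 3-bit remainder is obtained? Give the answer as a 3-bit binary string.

Append 3 zeros: 100001100100000. Divide by 1011 (XOR where the leading bit is 1):
  pos 0: 1000 XOR 1011 = 0011
  pos 2: 1101 XOR 1011 = 0110
  pos 3: 1101 XOR 1011 = 0110
  pos 4: 1100 XOR 1011 = 0111
  pos 5: 1110 XOR 1011 = 0101
  pos 6: 1011 XOR 1011 = 0000
Remainder (last 3 bits) = 000. This is the CRC / FCS.

000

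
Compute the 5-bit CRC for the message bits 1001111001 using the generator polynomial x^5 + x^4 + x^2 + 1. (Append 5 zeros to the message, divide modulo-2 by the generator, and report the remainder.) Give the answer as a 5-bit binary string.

Append 5 zeros: 100111100100000. Divide by 110101 (XOR where the leading bit is 1):
  pos 0: 100111 XOR 110101 = 010010
  pos 1: 100101 XOR 110101 = 010000
  pos 2: 100000 XOR 110101 = 010101
  pos 3: 101010 XOR 110101 = 011111
  pos 4: 111111 XOR 110101 = 001010
  pos 6: 101000 XOR 110101 = 011101
  pos 7: 111010 XOR 110101 = 001111
  pos 9: 111100 XOR 110101 = 001001
Remainder (last 5 bits) = 01001. This is the CRC / FCS.

01001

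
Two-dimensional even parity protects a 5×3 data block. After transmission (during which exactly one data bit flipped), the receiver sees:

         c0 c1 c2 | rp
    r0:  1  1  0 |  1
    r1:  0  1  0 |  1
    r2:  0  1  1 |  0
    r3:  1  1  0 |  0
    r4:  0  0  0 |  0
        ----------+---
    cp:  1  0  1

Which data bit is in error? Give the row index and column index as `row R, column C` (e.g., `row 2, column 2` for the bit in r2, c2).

row 0, column 0

Recompute each row's even parity and compare to rp:
  r0: data parity 0, sent rp 1 → mismatch
  r1: data parity 1, sent rp 1 → ok
  r2: data parity 0, sent rp 0 → ok
  r3: data parity 0, sent rp 0 → ok
  r4: data parity 0, sent rp 0 → ok
Recompute each column's even parity and compare to cp:
  c0: data parity 0, sent cp 1 → mismatch
  c1: data parity 0, sent cp 0 → ok
  c2: data parity 1, sent cp 1 → ok
Exactly one row (r0) and one column (c0) fail → the flipped bit is at their intersection.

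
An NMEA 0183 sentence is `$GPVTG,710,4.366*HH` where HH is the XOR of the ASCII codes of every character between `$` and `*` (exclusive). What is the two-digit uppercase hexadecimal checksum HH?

4D

XOR the ASCII codes of the payload characters:
  'G' = 0x47 → acc = 0x47
  'P' = 0x50 → acc = 0x17
  'V' = 0x56 → acc = 0x41
  'T' = 0x54 → acc = 0x15
  'G' = 0x47 → acc = 0x52
  ',' = 0x2C → acc = 0x7E
  '7' = 0x37 → acc = 0x49
  '1' = 0x31 → acc = 0x78
  '0' = 0x30 → acc = 0x48
  ',' = 0x2C → acc = 0x64
  '4' = 0x34 → acc = 0x50
  '.' = 0x2E → acc = 0x7E
  '3' = 0x33 → acc = 0x4D
  '6' = 0x36 → acc = 0x7B
  '6' = 0x36 → acc = 0x4D
Checksum = 0x4D.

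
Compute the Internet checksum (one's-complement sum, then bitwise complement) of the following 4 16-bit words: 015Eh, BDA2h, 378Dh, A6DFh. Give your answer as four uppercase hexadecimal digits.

6292

One's-complement addition (fold any carry out of bit 15 back into bit 0):
  0x015E + 0xBDA2 = 0x0BF00
  0xBF00 + 0x378D = 0x0F68D
  0xF68D + 0xA6DF = 0x19D6C → wrap carry → 0x9D6D
One's-complement sum = 0x9D6D.
Checksum = ~0x9D6D & 0xFFFF = 0x6292.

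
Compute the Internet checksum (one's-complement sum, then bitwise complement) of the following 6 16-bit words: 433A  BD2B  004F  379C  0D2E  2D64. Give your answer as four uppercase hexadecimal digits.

8D1C

One's-complement addition (fold any carry out of bit 15 back into bit 0):
  0x433A + 0xBD2B = 0x10065 → wrap carry → 0x0066
  0x0066 + 0x004F = 0x000B5
  0x00B5 + 0x379C = 0x03851
  0x3851 + 0x0D2E = 0x0457F
  0x457F + 0x2D64 = 0x072E3
One's-complement sum = 0x72E3.
Checksum = ~0x72E3 & 0xFFFF = 0x8D1C.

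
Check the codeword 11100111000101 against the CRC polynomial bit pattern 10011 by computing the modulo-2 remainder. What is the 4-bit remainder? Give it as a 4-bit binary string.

1011

Modulo-2 division of 11100111000101 by 10011:
  pos 0: 11100 XOR 10011 = 01111
  pos 1: 11111 XOR 10011 = 01100
  pos 2: 11001 XOR 10011 = 01010
  pos 3: 10101 XOR 10011 = 00110
  pos 5: 11000 XOR 10011 = 01011
  pos 6: 10110 XOR 10011 = 00101
  pos 8: 10110 XOR 10011 = 00101
Remainder = 1011 (nonzero — an error is detected).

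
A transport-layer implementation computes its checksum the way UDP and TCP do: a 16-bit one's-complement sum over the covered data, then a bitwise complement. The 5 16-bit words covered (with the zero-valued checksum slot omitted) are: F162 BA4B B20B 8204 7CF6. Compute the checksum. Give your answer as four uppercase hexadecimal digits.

One's-complement addition (fold any carry out of bit 15 back into bit 0):
  0xF162 + 0xBA4B = 0x1ABAD → wrap carry → 0xABAE
  0xABAE + 0xB20B = 0x15DB9 → wrap carry → 0x5DBA
  0x5DBA + 0x8204 = 0x0DFBE
  0xDFBE + 0x7CF6 = 0x15CB4 → wrap carry → 0x5CB5
One's-complement sum = 0x5CB5.
Checksum = ~0x5CB5 & 0xFFFF = 0xA34A.

A34A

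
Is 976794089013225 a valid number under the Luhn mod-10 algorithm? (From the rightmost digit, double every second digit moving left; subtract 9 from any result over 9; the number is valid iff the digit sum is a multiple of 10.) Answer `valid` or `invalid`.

invalid

From the right, keep odd positions and double even positions (subtract 9 from any doubled value over 9):
  doubled (positions 2,4,...): 4 6 0 7 8 5 5 → sum 35
  kept (positions 1,3,...): 5 2 1 9 0 9 6 9 → sum 41
Total = 76.
76 mod 10 = 6, so the number is invalid.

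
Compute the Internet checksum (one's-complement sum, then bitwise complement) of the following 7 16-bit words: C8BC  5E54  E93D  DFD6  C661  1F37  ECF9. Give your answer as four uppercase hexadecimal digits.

3D47

One's-complement addition (fold any carry out of bit 15 back into bit 0):
  0xC8BC + 0x5E54 = 0x12710 → wrap carry → 0x2711
  0x2711 + 0xE93D = 0x1104E → wrap carry → 0x104F
  0x104F + 0xDFD6 = 0x0F025
  0xF025 + 0xC661 = 0x1B686 → wrap carry → 0xB687
  0xB687 + 0x1F37 = 0x0D5BE
  0xD5BE + 0xECF9 = 0x1C2B7 → wrap carry → 0xC2B8
One's-complement sum = 0xC2B8.
Checksum = ~0xC2B8 & 0xFFFF = 0x3D47.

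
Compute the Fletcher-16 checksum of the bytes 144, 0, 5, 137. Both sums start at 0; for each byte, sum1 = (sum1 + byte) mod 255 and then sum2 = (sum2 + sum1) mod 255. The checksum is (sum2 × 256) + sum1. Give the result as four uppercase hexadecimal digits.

D51F

Running sums (mod 255):
  after byte 0 (144): sum1=144, sum2=144
  after byte 1 (0): sum1=144, sum2=33
  after byte 2 (5): sum1=149, sum2=182
  after byte 3 (137): sum1=31, sum2=213
Checksum = sum2·256 + sum1 = 213·256 + 31 = 54559 = 0xD51F.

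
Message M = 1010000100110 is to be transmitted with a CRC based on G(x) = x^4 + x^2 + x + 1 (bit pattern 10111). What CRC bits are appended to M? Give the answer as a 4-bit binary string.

0100

Append 4 zeros: 10100001001100000. Divide by 10111 (XOR where the leading bit is 1):
  pos 0: 10100 XOR 10111 = 00011
  pos 3: 11001 XOR 10111 = 01110
  pos 4: 11100 XOR 10111 = 01011
  pos 5: 10110 XOR 10111 = 00001
  pos 9: 11100 XOR 10111 = 01011
  pos 10: 10110 XOR 10111 = 00001
Remainder (last 4 bits) = 0100. This is the CRC / FCS.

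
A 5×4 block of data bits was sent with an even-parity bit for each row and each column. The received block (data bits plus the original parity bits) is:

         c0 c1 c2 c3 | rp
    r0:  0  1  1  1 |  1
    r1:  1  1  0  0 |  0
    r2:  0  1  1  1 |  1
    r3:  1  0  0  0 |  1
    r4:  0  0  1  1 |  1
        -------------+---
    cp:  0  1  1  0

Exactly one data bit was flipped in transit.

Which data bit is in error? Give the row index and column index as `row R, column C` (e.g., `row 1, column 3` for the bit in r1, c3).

row 4, column 3

Recompute each row's even parity and compare to rp:
  r0: data parity 1, sent rp 1 → ok
  r1: data parity 0, sent rp 0 → ok
  r2: data parity 1, sent rp 1 → ok
  r3: data parity 1, sent rp 1 → ok
  r4: data parity 0, sent rp 1 → mismatch
Recompute each column's even parity and compare to cp:
  c0: data parity 0, sent cp 0 → ok
  c1: data parity 1, sent cp 1 → ok
  c2: data parity 1, sent cp 1 → ok
  c3: data parity 1, sent cp 0 → mismatch
Exactly one row (r4) and one column (c3) fail → the flipped bit is at their intersection.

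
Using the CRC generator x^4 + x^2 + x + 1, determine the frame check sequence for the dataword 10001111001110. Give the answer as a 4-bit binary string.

0110

Append 4 zeros: 100011110011100000. Divide by 10111 (XOR where the leading bit is 1):
  pos 0: 10001 XOR 10111 = 00110
  pos 2: 11011 XOR 10111 = 01100
  pos 3: 11001 XOR 10111 = 01110
  pos 4: 11100 XOR 10111 = 01011
  pos 5: 10110 XOR 10111 = 00001
  pos 9: 11110 XOR 10111 = 01001
  pos 10: 10010 XOR 10111 = 00101
  pos 12: 10100 XOR 10111 = 00011
Remainder (last 4 bits) = 0110. This is the CRC / FCS.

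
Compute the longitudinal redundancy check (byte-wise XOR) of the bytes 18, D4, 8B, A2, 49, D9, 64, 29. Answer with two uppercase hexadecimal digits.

XOR the bytes together:
  start with 0x18
  0x18 ⊕ 0xD4 = 0xCC
  0xCC ⊕ 0x8B = 0x47
  0x47 ⊕ 0xA2 = 0xE5
  0xE5 ⊕ 0x49 = 0xAC
  0xAC ⊕ 0xD9 = 0x75
  0x75 ⊕ 0x64 = 0x11
  0x11 ⊕ 0x29 = 0x38

38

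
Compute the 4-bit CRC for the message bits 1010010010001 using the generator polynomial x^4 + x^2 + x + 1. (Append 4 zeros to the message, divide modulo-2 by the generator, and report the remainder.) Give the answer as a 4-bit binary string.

Append 4 zeros: 10100100100010000. Divide by 10111 (XOR where the leading bit is 1):
  pos 0: 10100 XOR 10111 = 00011
  pos 3: 11100 XOR 10111 = 01011
  pos 4: 10111 XOR 10111 = 00000
  pos 12: 10000 XOR 10111 = 00111
Remainder (last 4 bits) = 0111. This is the CRC / FCS.

0111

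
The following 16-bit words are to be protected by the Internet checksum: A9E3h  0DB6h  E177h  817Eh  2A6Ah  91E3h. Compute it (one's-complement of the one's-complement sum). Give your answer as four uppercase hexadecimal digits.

2922

One's-complement addition (fold any carry out of bit 15 back into bit 0):
  0xA9E3 + 0x0DB6 = 0x0B799
  0xB799 + 0xE177 = 0x19910 → wrap carry → 0x9911
  0x9911 + 0x817E = 0x11A8F → wrap carry → 0x1A90
  0x1A90 + 0x2A6A = 0x044FA
  0x44FA + 0x91E3 = 0x0D6DD
One's-complement sum = 0xD6DD.
Checksum = ~0xD6DD & 0xFFFF = 0x2922.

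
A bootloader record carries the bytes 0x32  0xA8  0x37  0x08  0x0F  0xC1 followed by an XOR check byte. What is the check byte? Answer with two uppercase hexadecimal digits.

6B

XOR the bytes together:
  start with 0x32
  0x32 ⊕ 0xA8 = 0x9A
  0x9A ⊕ 0x37 = 0xAD
  0xAD ⊕ 0x08 = 0xA5
  0xA5 ⊕ 0x0F = 0xAA
  0xAA ⊕ 0xC1 = 0x6B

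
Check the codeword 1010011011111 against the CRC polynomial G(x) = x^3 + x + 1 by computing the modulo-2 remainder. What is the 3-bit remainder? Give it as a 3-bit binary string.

010

Modulo-2 division of 1010011011111 by 1011:
  pos 0: 1010 XOR 1011 = 0001
  pos 3: 1011 XOR 1011 = 0000
  pos 8: 1111 XOR 1011 = 0100
  pos 9: 1001 XOR 1011 = 0010
Remainder = 010 (nonzero — an error is detected).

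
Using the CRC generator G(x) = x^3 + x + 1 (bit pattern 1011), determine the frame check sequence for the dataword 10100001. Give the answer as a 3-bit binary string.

010

Append 3 zeros: 10100001000. Divide by 1011 (XOR where the leading bit is 1):
  pos 0: 1010 XOR 1011 = 0001
  pos 3: 1000 XOR 1011 = 0011
  pos 5: 1110 XOR 1011 = 0101
  pos 6: 1010 XOR 1011 = 0001
Remainder (last 3 bits) = 010. This is the CRC / FCS.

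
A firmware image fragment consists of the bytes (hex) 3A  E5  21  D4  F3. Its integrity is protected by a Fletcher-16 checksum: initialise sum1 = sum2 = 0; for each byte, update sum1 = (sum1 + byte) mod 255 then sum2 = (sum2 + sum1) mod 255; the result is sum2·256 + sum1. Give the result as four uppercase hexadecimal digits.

BB0A

Running sums (mod 255):
  after byte 0 (3A): sum1=58, sum2=58
  after byte 1 (E5): sum1=32, sum2=90
  after byte 2 (21): sum1=65, sum2=155
  after byte 3 (D4): sum1=22, sum2=177
  after byte 4 (F3): sum1=10, sum2=187
Checksum = sum2·256 + sum1 = 187·256 + 10 = 47882 = 0xBB0A.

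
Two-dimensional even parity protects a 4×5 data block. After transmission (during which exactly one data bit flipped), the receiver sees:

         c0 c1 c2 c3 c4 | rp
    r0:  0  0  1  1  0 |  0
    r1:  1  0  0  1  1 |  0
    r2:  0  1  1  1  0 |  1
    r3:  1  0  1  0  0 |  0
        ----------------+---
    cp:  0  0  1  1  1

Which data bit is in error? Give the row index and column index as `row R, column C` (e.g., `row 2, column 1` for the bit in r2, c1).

row 1, column 1

Recompute each row's even parity and compare to rp:
  r0: data parity 0, sent rp 0 → ok
  r1: data parity 1, sent rp 0 → mismatch
  r2: data parity 1, sent rp 1 → ok
  r3: data parity 0, sent rp 0 → ok
Recompute each column's even parity and compare to cp:
  c0: data parity 0, sent cp 0 → ok
  c1: data parity 1, sent cp 0 → mismatch
  c2: data parity 1, sent cp 1 → ok
  c3: data parity 1, sent cp 1 → ok
  c4: data parity 1, sent cp 1 → ok
Exactly one row (r1) and one column (c1) fail → the flipped bit is at their intersection.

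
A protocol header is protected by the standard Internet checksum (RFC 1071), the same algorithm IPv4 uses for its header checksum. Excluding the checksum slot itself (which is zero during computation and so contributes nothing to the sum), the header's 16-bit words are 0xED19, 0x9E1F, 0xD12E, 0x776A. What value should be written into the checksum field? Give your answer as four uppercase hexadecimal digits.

2C2D

One's-complement addition (fold any carry out of bit 15 back into bit 0):
  0xED19 + 0x9E1F = 0x18B38 → wrap carry → 0x8B39
  0x8B39 + 0xD12E = 0x15C67 → wrap carry → 0x5C68
  0x5C68 + 0x776A = 0x0D3D2
One's-complement sum = 0xD3D2.
Checksum = ~0xD3D2 & 0xFFFF = 0x2C2D.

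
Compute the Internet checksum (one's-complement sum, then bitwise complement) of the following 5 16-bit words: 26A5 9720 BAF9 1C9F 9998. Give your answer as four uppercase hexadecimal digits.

D108

One's-complement addition (fold any carry out of bit 15 back into bit 0):
  0x26A5 + 0x9720 = 0x0BDC5
  0xBDC5 + 0xBAF9 = 0x178BE → wrap carry → 0x78BF
  0x78BF + 0x1C9F = 0x0955E
  0x955E + 0x9998 = 0x12EF6 → wrap carry → 0x2EF7
One's-complement sum = 0x2EF7.
Checksum = ~0x2EF7 & 0xFFFF = 0xD108.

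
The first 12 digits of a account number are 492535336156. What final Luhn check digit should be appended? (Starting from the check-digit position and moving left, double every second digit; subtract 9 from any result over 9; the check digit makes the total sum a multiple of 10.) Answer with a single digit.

5

Partial digits right→left: 6 5 1 6 3 3 5 3 5 2 9 4
Double every second digit counting from the check-digit position (so the 1st, 3rd, 5th, ... of the partial from the right).
  doubled (with −9 where >9): 3 2 6 1 1 9 → sum 22
  kept as-is: 5 6 3 3 2 4 → sum 23
Total = 22 + 23 = 45.
Check digit = (10 − (45 mod 10)) mod 10 = 5.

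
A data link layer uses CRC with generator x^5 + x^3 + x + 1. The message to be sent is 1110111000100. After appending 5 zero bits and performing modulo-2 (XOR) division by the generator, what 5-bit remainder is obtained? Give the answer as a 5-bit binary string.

01000

Append 5 zeros: 111011100010000000. Divide by 101011 (XOR where the leading bit is 1):
  pos 0: 111011 XOR 101011 = 010000
  pos 1: 100001 XOR 101011 = 001010
  pos 3: 101000 XOR 101011 = 000011
  pos 7: 110100 XOR 101011 = 011111
  pos 8: 111110 XOR 101011 = 010101
  pos 9: 101010 XOR 101011 = 000001
Remainder (last 5 bits) = 01000. This is the CRC / FCS.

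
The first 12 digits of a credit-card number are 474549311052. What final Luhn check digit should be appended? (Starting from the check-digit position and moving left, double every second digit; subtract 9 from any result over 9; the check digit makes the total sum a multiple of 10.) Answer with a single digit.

8

Partial digits right→left: 2 5 0 1 1 3 9 4 5 4 7 4
Double every second digit counting from the check-digit position (so the 1st, 3rd, 5th, ... of the partial from the right).
  doubled (with −9 where >9): 4 0 2 9 1 5 → sum 21
  kept as-is: 5 1 3 4 4 4 → sum 21
Total = 21 + 21 = 42.
Check digit = (10 − (42 mod 10)) mod 10 = 8.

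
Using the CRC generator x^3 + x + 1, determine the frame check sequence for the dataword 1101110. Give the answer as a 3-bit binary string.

010

Append 3 zeros: 1101110000. Divide by 1011 (XOR where the leading bit is 1):
  pos 0: 1101 XOR 1011 = 0110
  pos 1: 1101 XOR 1011 = 0110
  pos 2: 1101 XOR 1011 = 0110
  pos 3: 1100 XOR 1011 = 0111
  pos 4: 1110 XOR 1011 = 0101
  pos 5: 1010 XOR 1011 = 0001
Remainder (last 3 bits) = 010. This is the CRC / FCS.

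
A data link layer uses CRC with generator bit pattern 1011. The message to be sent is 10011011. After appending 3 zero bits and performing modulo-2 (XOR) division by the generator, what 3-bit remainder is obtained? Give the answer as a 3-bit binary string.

010

Append 3 zeros: 10011011000. Divide by 1011 (XOR where the leading bit is 1):
  pos 0: 1001 XOR 1011 = 0010
  pos 2: 1010 XOR 1011 = 0001
  pos 5: 1110 XOR 1011 = 0101
  pos 6: 1010 XOR 1011 = 0001
Remainder (last 3 bits) = 010. This is the CRC / FCS.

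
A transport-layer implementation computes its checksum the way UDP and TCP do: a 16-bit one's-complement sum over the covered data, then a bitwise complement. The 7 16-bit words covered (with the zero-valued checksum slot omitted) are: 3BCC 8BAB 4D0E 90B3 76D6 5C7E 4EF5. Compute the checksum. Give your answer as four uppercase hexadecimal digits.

387C

One's-complement addition (fold any carry out of bit 15 back into bit 0):
  0x3BCC + 0x8BAB = 0x0C777
  0xC777 + 0x4D0E = 0x11485 → wrap carry → 0x1486
  0x1486 + 0x90B3 = 0x0A539
  0xA539 + 0x76D6 = 0x11C0F → wrap carry → 0x1C10
  0x1C10 + 0x5C7E = 0x0788E
  0x788E + 0x4EF5 = 0x0C783
One's-complement sum = 0xC783.
Checksum = ~0xC783 & 0xFFFF = 0x387C.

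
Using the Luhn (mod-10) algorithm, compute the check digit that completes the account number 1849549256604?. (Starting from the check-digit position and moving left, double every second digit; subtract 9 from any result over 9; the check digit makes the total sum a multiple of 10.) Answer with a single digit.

9

Partial digits right→left: 4 0 6 6 5 2 9 4 5 9 4 8 1
Double every second digit counting from the check-digit position (so the 1st, 3rd, 5th, ... of the partial from the right).
  doubled (with −9 where >9): 8 3 1 9 1 8 2 → sum 32
  kept as-is: 0 6 2 4 9 8 → sum 29
Total = 32 + 29 = 61.
Check digit = (10 − (61 mod 10)) mod 10 = 9.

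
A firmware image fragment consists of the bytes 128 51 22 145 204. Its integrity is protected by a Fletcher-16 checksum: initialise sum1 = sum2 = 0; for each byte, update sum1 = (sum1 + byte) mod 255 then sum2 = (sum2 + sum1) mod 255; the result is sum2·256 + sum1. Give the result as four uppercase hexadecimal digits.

Running sums (mod 255):
  after byte 0 (128): sum1=128, sum2=128
  after byte 1 (51): sum1=179, sum2=52
  after byte 2 (22): sum1=201, sum2=253
  after byte 3 (145): sum1=91, sum2=89
  after byte 4 (204): sum1=40, sum2=129
Checksum = sum2·256 + sum1 = 129·256 + 40 = 33064 = 0x8128.

8128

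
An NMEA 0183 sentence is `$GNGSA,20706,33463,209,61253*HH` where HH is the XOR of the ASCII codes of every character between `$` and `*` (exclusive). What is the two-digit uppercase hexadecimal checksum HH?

56

XOR the ASCII codes of the payload characters:
  'G' = 0x47 → acc = 0x47
  'N' = 0x4E → acc = 0x09
  'G' = 0x47 → acc = 0x4E
  'S' = 0x53 → acc = 0x1D
  'A' = 0x41 → acc = 0x5C
  ',' = 0x2C → acc = 0x70
  '2' = 0x32 → acc = 0x42
  '0' = 0x30 → acc = 0x72
  '7' = 0x37 → acc = 0x45
  '0' = 0x30 → acc = 0x75
  '6' = 0x36 → acc = 0x43
  ',' = 0x2C → acc = 0x6F
  '3' = 0x33 → acc = 0x5C
  '3' = 0x33 → acc = 0x6F
  '4' = 0x34 → acc = 0x5B
  '6' = 0x36 → acc = 0x6D
  '3' = 0x33 → acc = 0x5E
  ',' = 0x2C → acc = 0x72
  '2' = 0x32 → acc = 0x40
  '0' = 0x30 → acc = 0x70
  '9' = 0x39 → acc = 0x49
  ',' = 0x2C → acc = 0x65
  '6' = 0x36 → acc = 0x53
  '1' = 0x31 → acc = 0x62
  '2' = 0x32 → acc = 0x50
  '5' = 0x35 → acc = 0x65
  '3' = 0x33 → acc = 0x56
Checksum = 0x56.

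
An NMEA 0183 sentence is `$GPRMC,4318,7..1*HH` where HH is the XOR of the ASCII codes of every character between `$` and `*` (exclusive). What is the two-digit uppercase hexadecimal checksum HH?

XOR the ASCII codes of the payload characters:
  'G' = 0x47 → acc = 0x47
  'P' = 0x50 → acc = 0x17
  'R' = 0x52 → acc = 0x45
  'M' = 0x4D → acc = 0x08
  'C' = 0x43 → acc = 0x4B
  ',' = 0x2C → acc = 0x67
  '4' = 0x34 → acc = 0x53
  '3' = 0x33 → acc = 0x60
  '1' = 0x31 → acc = 0x51
  '8' = 0x38 → acc = 0x69
  ',' = 0x2C → acc = 0x45
  '7' = 0x37 → acc = 0x72
  '.' = 0x2E → acc = 0x5C
  '.' = 0x2E → acc = 0x72
  '1' = 0x31 → acc = 0x43
Checksum = 0x43.

43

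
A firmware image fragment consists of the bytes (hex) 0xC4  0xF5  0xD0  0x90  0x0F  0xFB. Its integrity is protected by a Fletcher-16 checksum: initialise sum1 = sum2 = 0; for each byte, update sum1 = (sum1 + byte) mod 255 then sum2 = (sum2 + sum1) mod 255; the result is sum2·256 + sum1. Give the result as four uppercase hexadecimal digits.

Running sums (mod 255):
  after byte 0 (0xC4): sum1=196, sum2=196
  after byte 1 (0xF5): sum1=186, sum2=127
  after byte 2 (0xD0): sum1=139, sum2=11
  after byte 3 (0x90): sum1=28, sum2=39
  after byte 4 (0x0F): sum1=43, sum2=82
  after byte 5 (0xFB): sum1=39, sum2=121
Checksum = sum2·256 + sum1 = 121·256 + 39 = 31015 = 0x7927.

7927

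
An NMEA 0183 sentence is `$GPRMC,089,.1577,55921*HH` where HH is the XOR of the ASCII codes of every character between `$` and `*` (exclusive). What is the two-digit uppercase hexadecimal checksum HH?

XOR the ASCII codes of the payload characters:
  'G' = 0x47 → acc = 0x47
  'P' = 0x50 → acc = 0x17
  'R' = 0x52 → acc = 0x45
  'M' = 0x4D → acc = 0x08
  'C' = 0x43 → acc = 0x4B
  ',' = 0x2C → acc = 0x67
  '0' = 0x30 → acc = 0x57
  '8' = 0x38 → acc = 0x6F
  '9' = 0x39 → acc = 0x56
  ',' = 0x2C → acc = 0x7A
  '.' = 0x2E → acc = 0x54
  '1' = 0x31 → acc = 0x65
  '5' = 0x35 → acc = 0x50
  '7' = 0x37 → acc = 0x67
  '7' = 0x37 → acc = 0x50
  ',' = 0x2C → acc = 0x7C
  '5' = 0x35 → acc = 0x49
  '5' = 0x35 → acc = 0x7C
  '9' = 0x39 → acc = 0x45
  '2' = 0x32 → acc = 0x77
  '1' = 0x31 → acc = 0x46
Checksum = 0x46.

46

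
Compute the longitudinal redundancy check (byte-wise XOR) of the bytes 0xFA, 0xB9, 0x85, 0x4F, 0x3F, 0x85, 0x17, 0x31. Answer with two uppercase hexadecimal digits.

15

XOR the bytes together:
  start with 0xFA
  0xFA ⊕ 0xB9 = 0x43
  0x43 ⊕ 0x85 = 0xC6
  0xC6 ⊕ 0x4F = 0x89
  0x89 ⊕ 0x3F = 0xB6
  0xB6 ⊕ 0x85 = 0x33
  0x33 ⊕ 0x17 = 0x24
  0x24 ⊕ 0x31 = 0x15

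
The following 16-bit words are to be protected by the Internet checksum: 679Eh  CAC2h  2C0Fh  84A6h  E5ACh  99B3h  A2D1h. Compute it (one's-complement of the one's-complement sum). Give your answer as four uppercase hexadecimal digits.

FAB6

One's-complement addition (fold any carry out of bit 15 back into bit 0):
  0x679E + 0xCAC2 = 0x13260 → wrap carry → 0x3261
  0x3261 + 0x2C0F = 0x05E70
  0x5E70 + 0x84A6 = 0x0E316
  0xE316 + 0xE5AC = 0x1C8C2 → wrap carry → 0xC8C3
  0xC8C3 + 0x99B3 = 0x16276 → wrap carry → 0x6277
  0x6277 + 0xA2D1 = 0x10548 → wrap carry → 0x0549
One's-complement sum = 0x0549.
Checksum = ~0x0549 & 0xFFFF = 0xFAB6.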